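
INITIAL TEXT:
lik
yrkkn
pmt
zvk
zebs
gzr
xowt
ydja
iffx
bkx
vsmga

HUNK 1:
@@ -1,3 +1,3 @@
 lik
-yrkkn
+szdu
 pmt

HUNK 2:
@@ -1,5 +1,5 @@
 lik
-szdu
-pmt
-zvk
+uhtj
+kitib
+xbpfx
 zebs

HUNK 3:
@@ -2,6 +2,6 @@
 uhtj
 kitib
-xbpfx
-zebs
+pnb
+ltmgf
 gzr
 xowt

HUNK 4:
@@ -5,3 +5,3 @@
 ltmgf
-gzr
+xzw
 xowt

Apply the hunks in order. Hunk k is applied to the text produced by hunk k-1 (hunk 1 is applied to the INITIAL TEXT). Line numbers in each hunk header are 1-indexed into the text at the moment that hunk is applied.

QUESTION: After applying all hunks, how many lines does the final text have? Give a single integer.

Hunk 1: at line 1 remove [yrkkn] add [szdu] -> 11 lines: lik szdu pmt zvk zebs gzr xowt ydja iffx bkx vsmga
Hunk 2: at line 1 remove [szdu,pmt,zvk] add [uhtj,kitib,xbpfx] -> 11 lines: lik uhtj kitib xbpfx zebs gzr xowt ydja iffx bkx vsmga
Hunk 3: at line 2 remove [xbpfx,zebs] add [pnb,ltmgf] -> 11 lines: lik uhtj kitib pnb ltmgf gzr xowt ydja iffx bkx vsmga
Hunk 4: at line 5 remove [gzr] add [xzw] -> 11 lines: lik uhtj kitib pnb ltmgf xzw xowt ydja iffx bkx vsmga
Final line count: 11

Answer: 11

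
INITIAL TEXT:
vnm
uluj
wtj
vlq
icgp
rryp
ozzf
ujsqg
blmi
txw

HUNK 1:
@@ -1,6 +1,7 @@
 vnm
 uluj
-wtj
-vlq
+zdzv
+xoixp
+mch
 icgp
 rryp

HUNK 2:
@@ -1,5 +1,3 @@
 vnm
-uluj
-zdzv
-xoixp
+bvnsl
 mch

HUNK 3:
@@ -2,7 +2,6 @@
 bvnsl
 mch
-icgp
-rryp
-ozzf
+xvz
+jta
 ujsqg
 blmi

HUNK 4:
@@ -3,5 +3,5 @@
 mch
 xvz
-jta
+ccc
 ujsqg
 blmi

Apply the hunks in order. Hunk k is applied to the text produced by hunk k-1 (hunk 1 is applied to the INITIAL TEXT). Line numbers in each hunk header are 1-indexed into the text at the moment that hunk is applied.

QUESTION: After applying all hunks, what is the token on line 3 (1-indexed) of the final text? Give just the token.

Answer: mch

Derivation:
Hunk 1: at line 1 remove [wtj,vlq] add [zdzv,xoixp,mch] -> 11 lines: vnm uluj zdzv xoixp mch icgp rryp ozzf ujsqg blmi txw
Hunk 2: at line 1 remove [uluj,zdzv,xoixp] add [bvnsl] -> 9 lines: vnm bvnsl mch icgp rryp ozzf ujsqg blmi txw
Hunk 3: at line 2 remove [icgp,rryp,ozzf] add [xvz,jta] -> 8 lines: vnm bvnsl mch xvz jta ujsqg blmi txw
Hunk 4: at line 3 remove [jta] add [ccc] -> 8 lines: vnm bvnsl mch xvz ccc ujsqg blmi txw
Final line 3: mch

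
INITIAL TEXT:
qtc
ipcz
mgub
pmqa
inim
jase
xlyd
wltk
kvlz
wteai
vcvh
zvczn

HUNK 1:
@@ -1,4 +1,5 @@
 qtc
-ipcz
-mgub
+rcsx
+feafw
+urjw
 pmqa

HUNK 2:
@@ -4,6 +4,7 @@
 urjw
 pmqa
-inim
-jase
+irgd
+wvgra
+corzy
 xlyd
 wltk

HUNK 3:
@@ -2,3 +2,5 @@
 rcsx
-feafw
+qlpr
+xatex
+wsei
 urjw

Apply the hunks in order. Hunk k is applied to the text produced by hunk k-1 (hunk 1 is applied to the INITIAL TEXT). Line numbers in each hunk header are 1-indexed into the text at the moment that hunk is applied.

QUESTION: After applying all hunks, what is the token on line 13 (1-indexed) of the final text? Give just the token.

Hunk 1: at line 1 remove [ipcz,mgub] add [rcsx,feafw,urjw] -> 13 lines: qtc rcsx feafw urjw pmqa inim jase xlyd wltk kvlz wteai vcvh zvczn
Hunk 2: at line 4 remove [inim,jase] add [irgd,wvgra,corzy] -> 14 lines: qtc rcsx feafw urjw pmqa irgd wvgra corzy xlyd wltk kvlz wteai vcvh zvczn
Hunk 3: at line 2 remove [feafw] add [qlpr,xatex,wsei] -> 16 lines: qtc rcsx qlpr xatex wsei urjw pmqa irgd wvgra corzy xlyd wltk kvlz wteai vcvh zvczn
Final line 13: kvlz

Answer: kvlz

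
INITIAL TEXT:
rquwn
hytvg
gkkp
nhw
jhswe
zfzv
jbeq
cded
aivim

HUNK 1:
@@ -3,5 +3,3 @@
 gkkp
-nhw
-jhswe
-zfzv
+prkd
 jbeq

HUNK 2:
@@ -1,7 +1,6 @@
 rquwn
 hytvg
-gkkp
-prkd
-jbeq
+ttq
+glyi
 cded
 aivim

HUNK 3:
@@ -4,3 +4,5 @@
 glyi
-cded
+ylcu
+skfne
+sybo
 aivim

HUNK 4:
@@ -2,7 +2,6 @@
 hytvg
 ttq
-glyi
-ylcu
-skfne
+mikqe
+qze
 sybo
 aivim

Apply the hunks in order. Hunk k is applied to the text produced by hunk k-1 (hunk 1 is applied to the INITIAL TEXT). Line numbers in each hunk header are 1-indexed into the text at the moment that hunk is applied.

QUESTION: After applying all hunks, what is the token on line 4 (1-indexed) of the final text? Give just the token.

Hunk 1: at line 3 remove [nhw,jhswe,zfzv] add [prkd] -> 7 lines: rquwn hytvg gkkp prkd jbeq cded aivim
Hunk 2: at line 1 remove [gkkp,prkd,jbeq] add [ttq,glyi] -> 6 lines: rquwn hytvg ttq glyi cded aivim
Hunk 3: at line 4 remove [cded] add [ylcu,skfne,sybo] -> 8 lines: rquwn hytvg ttq glyi ylcu skfne sybo aivim
Hunk 4: at line 2 remove [glyi,ylcu,skfne] add [mikqe,qze] -> 7 lines: rquwn hytvg ttq mikqe qze sybo aivim
Final line 4: mikqe

Answer: mikqe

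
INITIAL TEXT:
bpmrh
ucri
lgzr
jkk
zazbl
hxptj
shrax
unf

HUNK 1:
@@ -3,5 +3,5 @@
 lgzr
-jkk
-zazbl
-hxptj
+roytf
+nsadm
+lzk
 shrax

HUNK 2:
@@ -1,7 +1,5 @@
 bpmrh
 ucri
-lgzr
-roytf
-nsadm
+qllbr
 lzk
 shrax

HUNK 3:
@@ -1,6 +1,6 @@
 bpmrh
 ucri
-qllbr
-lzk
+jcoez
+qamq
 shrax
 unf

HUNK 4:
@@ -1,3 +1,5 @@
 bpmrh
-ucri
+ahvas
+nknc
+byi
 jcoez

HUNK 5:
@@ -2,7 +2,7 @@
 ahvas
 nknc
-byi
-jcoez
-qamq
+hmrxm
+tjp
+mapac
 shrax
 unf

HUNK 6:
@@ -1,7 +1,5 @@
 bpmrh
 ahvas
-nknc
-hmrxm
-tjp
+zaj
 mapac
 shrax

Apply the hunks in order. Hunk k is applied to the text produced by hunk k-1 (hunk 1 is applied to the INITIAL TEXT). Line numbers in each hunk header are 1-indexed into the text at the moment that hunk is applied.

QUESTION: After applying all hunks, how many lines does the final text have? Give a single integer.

Hunk 1: at line 3 remove [jkk,zazbl,hxptj] add [roytf,nsadm,lzk] -> 8 lines: bpmrh ucri lgzr roytf nsadm lzk shrax unf
Hunk 2: at line 1 remove [lgzr,roytf,nsadm] add [qllbr] -> 6 lines: bpmrh ucri qllbr lzk shrax unf
Hunk 3: at line 1 remove [qllbr,lzk] add [jcoez,qamq] -> 6 lines: bpmrh ucri jcoez qamq shrax unf
Hunk 4: at line 1 remove [ucri] add [ahvas,nknc,byi] -> 8 lines: bpmrh ahvas nknc byi jcoez qamq shrax unf
Hunk 5: at line 2 remove [byi,jcoez,qamq] add [hmrxm,tjp,mapac] -> 8 lines: bpmrh ahvas nknc hmrxm tjp mapac shrax unf
Hunk 6: at line 1 remove [nknc,hmrxm,tjp] add [zaj] -> 6 lines: bpmrh ahvas zaj mapac shrax unf
Final line count: 6

Answer: 6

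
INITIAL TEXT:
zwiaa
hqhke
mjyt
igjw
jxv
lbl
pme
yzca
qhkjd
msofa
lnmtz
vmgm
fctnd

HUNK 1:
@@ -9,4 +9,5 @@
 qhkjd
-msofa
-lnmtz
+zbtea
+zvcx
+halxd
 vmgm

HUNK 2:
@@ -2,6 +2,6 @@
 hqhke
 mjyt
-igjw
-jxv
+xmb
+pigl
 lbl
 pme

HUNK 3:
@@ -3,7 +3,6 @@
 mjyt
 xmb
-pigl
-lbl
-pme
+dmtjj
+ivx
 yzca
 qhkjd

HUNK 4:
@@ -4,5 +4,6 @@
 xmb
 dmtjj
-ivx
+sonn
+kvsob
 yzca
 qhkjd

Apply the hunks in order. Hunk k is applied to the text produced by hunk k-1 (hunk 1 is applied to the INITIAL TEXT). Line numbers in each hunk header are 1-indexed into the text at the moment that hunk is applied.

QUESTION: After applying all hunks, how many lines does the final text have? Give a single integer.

Answer: 14

Derivation:
Hunk 1: at line 9 remove [msofa,lnmtz] add [zbtea,zvcx,halxd] -> 14 lines: zwiaa hqhke mjyt igjw jxv lbl pme yzca qhkjd zbtea zvcx halxd vmgm fctnd
Hunk 2: at line 2 remove [igjw,jxv] add [xmb,pigl] -> 14 lines: zwiaa hqhke mjyt xmb pigl lbl pme yzca qhkjd zbtea zvcx halxd vmgm fctnd
Hunk 3: at line 3 remove [pigl,lbl,pme] add [dmtjj,ivx] -> 13 lines: zwiaa hqhke mjyt xmb dmtjj ivx yzca qhkjd zbtea zvcx halxd vmgm fctnd
Hunk 4: at line 4 remove [ivx] add [sonn,kvsob] -> 14 lines: zwiaa hqhke mjyt xmb dmtjj sonn kvsob yzca qhkjd zbtea zvcx halxd vmgm fctnd
Final line count: 14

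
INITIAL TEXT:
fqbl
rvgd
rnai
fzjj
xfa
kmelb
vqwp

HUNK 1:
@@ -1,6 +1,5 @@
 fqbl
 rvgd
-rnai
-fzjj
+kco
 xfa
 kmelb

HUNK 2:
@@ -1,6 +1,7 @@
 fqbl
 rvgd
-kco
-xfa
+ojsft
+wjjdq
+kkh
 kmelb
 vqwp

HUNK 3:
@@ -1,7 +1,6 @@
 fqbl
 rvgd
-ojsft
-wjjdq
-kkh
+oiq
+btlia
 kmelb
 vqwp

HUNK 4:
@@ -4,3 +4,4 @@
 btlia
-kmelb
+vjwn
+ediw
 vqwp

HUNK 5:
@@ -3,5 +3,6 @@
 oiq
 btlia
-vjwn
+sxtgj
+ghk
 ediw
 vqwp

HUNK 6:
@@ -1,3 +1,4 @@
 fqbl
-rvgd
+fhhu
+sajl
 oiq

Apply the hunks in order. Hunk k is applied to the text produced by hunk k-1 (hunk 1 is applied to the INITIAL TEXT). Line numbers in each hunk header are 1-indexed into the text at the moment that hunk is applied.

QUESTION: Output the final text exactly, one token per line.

Answer: fqbl
fhhu
sajl
oiq
btlia
sxtgj
ghk
ediw
vqwp

Derivation:
Hunk 1: at line 1 remove [rnai,fzjj] add [kco] -> 6 lines: fqbl rvgd kco xfa kmelb vqwp
Hunk 2: at line 1 remove [kco,xfa] add [ojsft,wjjdq,kkh] -> 7 lines: fqbl rvgd ojsft wjjdq kkh kmelb vqwp
Hunk 3: at line 1 remove [ojsft,wjjdq,kkh] add [oiq,btlia] -> 6 lines: fqbl rvgd oiq btlia kmelb vqwp
Hunk 4: at line 4 remove [kmelb] add [vjwn,ediw] -> 7 lines: fqbl rvgd oiq btlia vjwn ediw vqwp
Hunk 5: at line 3 remove [vjwn] add [sxtgj,ghk] -> 8 lines: fqbl rvgd oiq btlia sxtgj ghk ediw vqwp
Hunk 6: at line 1 remove [rvgd] add [fhhu,sajl] -> 9 lines: fqbl fhhu sajl oiq btlia sxtgj ghk ediw vqwp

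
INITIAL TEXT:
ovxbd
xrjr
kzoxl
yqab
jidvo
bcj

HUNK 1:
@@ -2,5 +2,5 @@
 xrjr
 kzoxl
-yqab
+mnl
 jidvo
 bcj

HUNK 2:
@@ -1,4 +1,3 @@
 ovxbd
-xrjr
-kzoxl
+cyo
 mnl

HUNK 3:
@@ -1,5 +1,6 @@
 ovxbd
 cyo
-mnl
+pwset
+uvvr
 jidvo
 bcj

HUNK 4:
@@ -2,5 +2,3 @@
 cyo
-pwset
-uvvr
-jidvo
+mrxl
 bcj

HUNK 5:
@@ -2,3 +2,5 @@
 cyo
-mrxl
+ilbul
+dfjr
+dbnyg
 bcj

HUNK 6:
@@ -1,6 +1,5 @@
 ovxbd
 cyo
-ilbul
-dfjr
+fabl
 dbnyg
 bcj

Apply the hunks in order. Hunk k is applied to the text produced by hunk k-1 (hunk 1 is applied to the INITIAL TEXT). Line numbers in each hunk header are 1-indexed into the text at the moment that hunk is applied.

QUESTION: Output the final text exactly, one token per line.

Answer: ovxbd
cyo
fabl
dbnyg
bcj

Derivation:
Hunk 1: at line 2 remove [yqab] add [mnl] -> 6 lines: ovxbd xrjr kzoxl mnl jidvo bcj
Hunk 2: at line 1 remove [xrjr,kzoxl] add [cyo] -> 5 lines: ovxbd cyo mnl jidvo bcj
Hunk 3: at line 1 remove [mnl] add [pwset,uvvr] -> 6 lines: ovxbd cyo pwset uvvr jidvo bcj
Hunk 4: at line 2 remove [pwset,uvvr,jidvo] add [mrxl] -> 4 lines: ovxbd cyo mrxl bcj
Hunk 5: at line 2 remove [mrxl] add [ilbul,dfjr,dbnyg] -> 6 lines: ovxbd cyo ilbul dfjr dbnyg bcj
Hunk 6: at line 1 remove [ilbul,dfjr] add [fabl] -> 5 lines: ovxbd cyo fabl dbnyg bcj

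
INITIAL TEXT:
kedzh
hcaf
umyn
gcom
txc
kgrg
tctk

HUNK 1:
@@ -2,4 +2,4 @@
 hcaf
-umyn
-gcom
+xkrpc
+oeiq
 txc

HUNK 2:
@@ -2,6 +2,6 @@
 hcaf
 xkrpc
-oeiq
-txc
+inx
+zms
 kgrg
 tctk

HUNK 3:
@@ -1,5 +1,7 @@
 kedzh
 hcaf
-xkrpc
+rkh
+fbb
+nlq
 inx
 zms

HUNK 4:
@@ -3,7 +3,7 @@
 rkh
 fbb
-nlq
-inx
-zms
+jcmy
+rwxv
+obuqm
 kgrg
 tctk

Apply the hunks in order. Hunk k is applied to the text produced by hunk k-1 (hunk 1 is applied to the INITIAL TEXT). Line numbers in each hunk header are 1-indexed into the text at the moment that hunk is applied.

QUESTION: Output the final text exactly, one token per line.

Hunk 1: at line 2 remove [umyn,gcom] add [xkrpc,oeiq] -> 7 lines: kedzh hcaf xkrpc oeiq txc kgrg tctk
Hunk 2: at line 2 remove [oeiq,txc] add [inx,zms] -> 7 lines: kedzh hcaf xkrpc inx zms kgrg tctk
Hunk 3: at line 1 remove [xkrpc] add [rkh,fbb,nlq] -> 9 lines: kedzh hcaf rkh fbb nlq inx zms kgrg tctk
Hunk 4: at line 3 remove [nlq,inx,zms] add [jcmy,rwxv,obuqm] -> 9 lines: kedzh hcaf rkh fbb jcmy rwxv obuqm kgrg tctk

Answer: kedzh
hcaf
rkh
fbb
jcmy
rwxv
obuqm
kgrg
tctk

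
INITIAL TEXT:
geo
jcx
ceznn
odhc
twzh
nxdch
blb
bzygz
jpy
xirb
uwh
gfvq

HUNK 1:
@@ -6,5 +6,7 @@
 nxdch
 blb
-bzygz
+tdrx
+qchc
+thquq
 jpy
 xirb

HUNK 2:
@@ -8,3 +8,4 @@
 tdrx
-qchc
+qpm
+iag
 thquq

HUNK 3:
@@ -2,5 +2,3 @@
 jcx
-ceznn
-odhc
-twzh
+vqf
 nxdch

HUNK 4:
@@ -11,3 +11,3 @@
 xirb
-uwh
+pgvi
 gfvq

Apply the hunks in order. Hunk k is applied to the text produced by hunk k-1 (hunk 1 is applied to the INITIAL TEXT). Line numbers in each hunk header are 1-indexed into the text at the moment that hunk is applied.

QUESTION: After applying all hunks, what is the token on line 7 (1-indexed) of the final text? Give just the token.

Hunk 1: at line 6 remove [bzygz] add [tdrx,qchc,thquq] -> 14 lines: geo jcx ceznn odhc twzh nxdch blb tdrx qchc thquq jpy xirb uwh gfvq
Hunk 2: at line 8 remove [qchc] add [qpm,iag] -> 15 lines: geo jcx ceznn odhc twzh nxdch blb tdrx qpm iag thquq jpy xirb uwh gfvq
Hunk 3: at line 2 remove [ceznn,odhc,twzh] add [vqf] -> 13 lines: geo jcx vqf nxdch blb tdrx qpm iag thquq jpy xirb uwh gfvq
Hunk 4: at line 11 remove [uwh] add [pgvi] -> 13 lines: geo jcx vqf nxdch blb tdrx qpm iag thquq jpy xirb pgvi gfvq
Final line 7: qpm

Answer: qpm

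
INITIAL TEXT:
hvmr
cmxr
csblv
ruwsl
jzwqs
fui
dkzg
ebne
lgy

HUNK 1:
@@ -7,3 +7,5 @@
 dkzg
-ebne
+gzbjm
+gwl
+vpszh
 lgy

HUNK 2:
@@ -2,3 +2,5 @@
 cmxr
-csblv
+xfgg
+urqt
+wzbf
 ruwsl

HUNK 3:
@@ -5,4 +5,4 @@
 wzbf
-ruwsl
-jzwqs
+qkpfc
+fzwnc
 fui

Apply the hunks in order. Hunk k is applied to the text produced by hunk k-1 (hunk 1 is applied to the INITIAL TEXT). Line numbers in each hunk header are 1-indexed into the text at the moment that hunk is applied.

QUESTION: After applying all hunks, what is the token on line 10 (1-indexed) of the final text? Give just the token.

Hunk 1: at line 7 remove [ebne] add [gzbjm,gwl,vpszh] -> 11 lines: hvmr cmxr csblv ruwsl jzwqs fui dkzg gzbjm gwl vpszh lgy
Hunk 2: at line 2 remove [csblv] add [xfgg,urqt,wzbf] -> 13 lines: hvmr cmxr xfgg urqt wzbf ruwsl jzwqs fui dkzg gzbjm gwl vpszh lgy
Hunk 3: at line 5 remove [ruwsl,jzwqs] add [qkpfc,fzwnc] -> 13 lines: hvmr cmxr xfgg urqt wzbf qkpfc fzwnc fui dkzg gzbjm gwl vpszh lgy
Final line 10: gzbjm

Answer: gzbjm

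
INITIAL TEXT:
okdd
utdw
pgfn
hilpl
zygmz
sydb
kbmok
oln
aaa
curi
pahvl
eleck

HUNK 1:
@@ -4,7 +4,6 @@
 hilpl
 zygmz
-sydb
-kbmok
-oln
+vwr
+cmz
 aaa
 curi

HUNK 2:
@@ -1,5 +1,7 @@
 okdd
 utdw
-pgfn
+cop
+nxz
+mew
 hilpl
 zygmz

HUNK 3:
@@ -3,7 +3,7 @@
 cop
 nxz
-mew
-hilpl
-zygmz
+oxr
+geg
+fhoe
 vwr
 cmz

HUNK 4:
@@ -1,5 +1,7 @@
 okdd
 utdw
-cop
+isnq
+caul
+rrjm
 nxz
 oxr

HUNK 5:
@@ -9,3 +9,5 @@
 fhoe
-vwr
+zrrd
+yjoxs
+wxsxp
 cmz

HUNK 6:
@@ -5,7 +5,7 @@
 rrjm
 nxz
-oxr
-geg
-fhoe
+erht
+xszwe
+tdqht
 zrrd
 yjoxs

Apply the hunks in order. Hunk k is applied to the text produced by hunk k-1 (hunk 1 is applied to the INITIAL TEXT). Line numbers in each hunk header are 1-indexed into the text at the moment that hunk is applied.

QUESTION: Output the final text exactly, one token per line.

Answer: okdd
utdw
isnq
caul
rrjm
nxz
erht
xszwe
tdqht
zrrd
yjoxs
wxsxp
cmz
aaa
curi
pahvl
eleck

Derivation:
Hunk 1: at line 4 remove [sydb,kbmok,oln] add [vwr,cmz] -> 11 lines: okdd utdw pgfn hilpl zygmz vwr cmz aaa curi pahvl eleck
Hunk 2: at line 1 remove [pgfn] add [cop,nxz,mew] -> 13 lines: okdd utdw cop nxz mew hilpl zygmz vwr cmz aaa curi pahvl eleck
Hunk 3: at line 3 remove [mew,hilpl,zygmz] add [oxr,geg,fhoe] -> 13 lines: okdd utdw cop nxz oxr geg fhoe vwr cmz aaa curi pahvl eleck
Hunk 4: at line 1 remove [cop] add [isnq,caul,rrjm] -> 15 lines: okdd utdw isnq caul rrjm nxz oxr geg fhoe vwr cmz aaa curi pahvl eleck
Hunk 5: at line 9 remove [vwr] add [zrrd,yjoxs,wxsxp] -> 17 lines: okdd utdw isnq caul rrjm nxz oxr geg fhoe zrrd yjoxs wxsxp cmz aaa curi pahvl eleck
Hunk 6: at line 5 remove [oxr,geg,fhoe] add [erht,xszwe,tdqht] -> 17 lines: okdd utdw isnq caul rrjm nxz erht xszwe tdqht zrrd yjoxs wxsxp cmz aaa curi pahvl eleck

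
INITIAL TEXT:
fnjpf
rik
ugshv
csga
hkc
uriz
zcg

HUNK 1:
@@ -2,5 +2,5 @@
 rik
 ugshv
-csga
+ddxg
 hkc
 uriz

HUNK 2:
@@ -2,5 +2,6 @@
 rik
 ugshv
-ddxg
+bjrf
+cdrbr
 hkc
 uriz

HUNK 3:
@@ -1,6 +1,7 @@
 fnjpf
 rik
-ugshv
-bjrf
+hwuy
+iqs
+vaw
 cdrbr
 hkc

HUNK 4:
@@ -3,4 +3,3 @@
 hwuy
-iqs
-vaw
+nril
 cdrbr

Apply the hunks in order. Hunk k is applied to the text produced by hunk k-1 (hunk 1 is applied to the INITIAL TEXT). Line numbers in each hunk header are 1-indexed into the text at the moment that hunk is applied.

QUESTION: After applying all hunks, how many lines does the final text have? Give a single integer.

Hunk 1: at line 2 remove [csga] add [ddxg] -> 7 lines: fnjpf rik ugshv ddxg hkc uriz zcg
Hunk 2: at line 2 remove [ddxg] add [bjrf,cdrbr] -> 8 lines: fnjpf rik ugshv bjrf cdrbr hkc uriz zcg
Hunk 3: at line 1 remove [ugshv,bjrf] add [hwuy,iqs,vaw] -> 9 lines: fnjpf rik hwuy iqs vaw cdrbr hkc uriz zcg
Hunk 4: at line 3 remove [iqs,vaw] add [nril] -> 8 lines: fnjpf rik hwuy nril cdrbr hkc uriz zcg
Final line count: 8

Answer: 8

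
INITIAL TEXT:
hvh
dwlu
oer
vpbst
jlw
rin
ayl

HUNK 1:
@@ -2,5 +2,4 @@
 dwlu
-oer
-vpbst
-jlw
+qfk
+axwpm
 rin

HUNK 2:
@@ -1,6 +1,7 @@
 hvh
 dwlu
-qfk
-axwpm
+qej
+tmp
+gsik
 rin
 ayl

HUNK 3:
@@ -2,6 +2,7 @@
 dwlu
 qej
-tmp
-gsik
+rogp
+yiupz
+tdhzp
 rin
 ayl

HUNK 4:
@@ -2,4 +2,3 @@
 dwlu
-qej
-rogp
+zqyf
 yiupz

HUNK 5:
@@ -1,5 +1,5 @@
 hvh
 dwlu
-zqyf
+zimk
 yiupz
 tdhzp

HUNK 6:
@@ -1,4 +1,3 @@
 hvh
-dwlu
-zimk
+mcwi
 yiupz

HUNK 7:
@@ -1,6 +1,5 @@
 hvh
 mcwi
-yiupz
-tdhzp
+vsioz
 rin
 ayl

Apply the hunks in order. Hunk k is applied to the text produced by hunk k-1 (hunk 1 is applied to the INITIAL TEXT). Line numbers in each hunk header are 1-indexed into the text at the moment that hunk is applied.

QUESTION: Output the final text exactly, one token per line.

Hunk 1: at line 2 remove [oer,vpbst,jlw] add [qfk,axwpm] -> 6 lines: hvh dwlu qfk axwpm rin ayl
Hunk 2: at line 1 remove [qfk,axwpm] add [qej,tmp,gsik] -> 7 lines: hvh dwlu qej tmp gsik rin ayl
Hunk 3: at line 2 remove [tmp,gsik] add [rogp,yiupz,tdhzp] -> 8 lines: hvh dwlu qej rogp yiupz tdhzp rin ayl
Hunk 4: at line 2 remove [qej,rogp] add [zqyf] -> 7 lines: hvh dwlu zqyf yiupz tdhzp rin ayl
Hunk 5: at line 1 remove [zqyf] add [zimk] -> 7 lines: hvh dwlu zimk yiupz tdhzp rin ayl
Hunk 6: at line 1 remove [dwlu,zimk] add [mcwi] -> 6 lines: hvh mcwi yiupz tdhzp rin ayl
Hunk 7: at line 1 remove [yiupz,tdhzp] add [vsioz] -> 5 lines: hvh mcwi vsioz rin ayl

Answer: hvh
mcwi
vsioz
rin
ayl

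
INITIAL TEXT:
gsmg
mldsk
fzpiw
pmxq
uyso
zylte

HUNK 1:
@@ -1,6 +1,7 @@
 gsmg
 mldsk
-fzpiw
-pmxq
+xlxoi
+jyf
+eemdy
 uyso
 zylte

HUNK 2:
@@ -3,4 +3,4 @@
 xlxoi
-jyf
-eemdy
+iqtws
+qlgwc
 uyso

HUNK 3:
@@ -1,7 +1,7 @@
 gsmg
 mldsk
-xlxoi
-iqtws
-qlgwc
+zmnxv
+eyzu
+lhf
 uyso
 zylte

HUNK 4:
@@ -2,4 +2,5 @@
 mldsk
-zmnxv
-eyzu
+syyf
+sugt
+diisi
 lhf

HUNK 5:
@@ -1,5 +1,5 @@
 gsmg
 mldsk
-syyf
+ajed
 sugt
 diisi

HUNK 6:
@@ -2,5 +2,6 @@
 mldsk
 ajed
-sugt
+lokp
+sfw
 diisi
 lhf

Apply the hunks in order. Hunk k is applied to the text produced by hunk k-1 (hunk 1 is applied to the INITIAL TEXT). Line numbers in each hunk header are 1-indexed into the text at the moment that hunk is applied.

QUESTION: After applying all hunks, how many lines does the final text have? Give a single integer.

Hunk 1: at line 1 remove [fzpiw,pmxq] add [xlxoi,jyf,eemdy] -> 7 lines: gsmg mldsk xlxoi jyf eemdy uyso zylte
Hunk 2: at line 3 remove [jyf,eemdy] add [iqtws,qlgwc] -> 7 lines: gsmg mldsk xlxoi iqtws qlgwc uyso zylte
Hunk 3: at line 1 remove [xlxoi,iqtws,qlgwc] add [zmnxv,eyzu,lhf] -> 7 lines: gsmg mldsk zmnxv eyzu lhf uyso zylte
Hunk 4: at line 2 remove [zmnxv,eyzu] add [syyf,sugt,diisi] -> 8 lines: gsmg mldsk syyf sugt diisi lhf uyso zylte
Hunk 5: at line 1 remove [syyf] add [ajed] -> 8 lines: gsmg mldsk ajed sugt diisi lhf uyso zylte
Hunk 6: at line 2 remove [sugt] add [lokp,sfw] -> 9 lines: gsmg mldsk ajed lokp sfw diisi lhf uyso zylte
Final line count: 9

Answer: 9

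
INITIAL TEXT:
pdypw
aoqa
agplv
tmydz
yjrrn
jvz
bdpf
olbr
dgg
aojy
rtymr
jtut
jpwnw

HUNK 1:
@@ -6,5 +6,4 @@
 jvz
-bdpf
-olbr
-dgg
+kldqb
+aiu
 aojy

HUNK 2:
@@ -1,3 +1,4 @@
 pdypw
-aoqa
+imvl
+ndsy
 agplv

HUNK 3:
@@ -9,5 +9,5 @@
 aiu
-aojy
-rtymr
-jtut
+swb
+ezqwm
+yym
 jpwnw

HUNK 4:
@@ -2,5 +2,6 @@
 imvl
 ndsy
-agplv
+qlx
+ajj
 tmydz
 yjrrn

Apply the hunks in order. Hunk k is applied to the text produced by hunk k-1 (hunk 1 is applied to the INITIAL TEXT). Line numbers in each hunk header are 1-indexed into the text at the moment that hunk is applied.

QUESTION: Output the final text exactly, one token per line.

Hunk 1: at line 6 remove [bdpf,olbr,dgg] add [kldqb,aiu] -> 12 lines: pdypw aoqa agplv tmydz yjrrn jvz kldqb aiu aojy rtymr jtut jpwnw
Hunk 2: at line 1 remove [aoqa] add [imvl,ndsy] -> 13 lines: pdypw imvl ndsy agplv tmydz yjrrn jvz kldqb aiu aojy rtymr jtut jpwnw
Hunk 3: at line 9 remove [aojy,rtymr,jtut] add [swb,ezqwm,yym] -> 13 lines: pdypw imvl ndsy agplv tmydz yjrrn jvz kldqb aiu swb ezqwm yym jpwnw
Hunk 4: at line 2 remove [agplv] add [qlx,ajj] -> 14 lines: pdypw imvl ndsy qlx ajj tmydz yjrrn jvz kldqb aiu swb ezqwm yym jpwnw

Answer: pdypw
imvl
ndsy
qlx
ajj
tmydz
yjrrn
jvz
kldqb
aiu
swb
ezqwm
yym
jpwnw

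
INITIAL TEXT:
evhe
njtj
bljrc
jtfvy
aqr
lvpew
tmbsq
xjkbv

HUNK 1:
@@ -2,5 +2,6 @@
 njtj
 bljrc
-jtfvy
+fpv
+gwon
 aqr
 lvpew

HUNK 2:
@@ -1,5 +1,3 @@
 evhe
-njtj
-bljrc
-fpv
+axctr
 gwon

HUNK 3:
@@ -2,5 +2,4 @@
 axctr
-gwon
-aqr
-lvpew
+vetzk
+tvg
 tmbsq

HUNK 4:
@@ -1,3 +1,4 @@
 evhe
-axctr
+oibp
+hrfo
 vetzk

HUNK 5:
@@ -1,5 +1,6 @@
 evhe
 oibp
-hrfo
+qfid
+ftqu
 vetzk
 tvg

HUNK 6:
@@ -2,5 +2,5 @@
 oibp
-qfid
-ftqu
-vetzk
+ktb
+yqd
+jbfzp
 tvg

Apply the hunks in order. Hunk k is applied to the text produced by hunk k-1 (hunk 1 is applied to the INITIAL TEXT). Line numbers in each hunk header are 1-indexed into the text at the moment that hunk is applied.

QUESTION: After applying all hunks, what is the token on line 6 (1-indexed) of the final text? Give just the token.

Hunk 1: at line 2 remove [jtfvy] add [fpv,gwon] -> 9 lines: evhe njtj bljrc fpv gwon aqr lvpew tmbsq xjkbv
Hunk 2: at line 1 remove [njtj,bljrc,fpv] add [axctr] -> 7 lines: evhe axctr gwon aqr lvpew tmbsq xjkbv
Hunk 3: at line 2 remove [gwon,aqr,lvpew] add [vetzk,tvg] -> 6 lines: evhe axctr vetzk tvg tmbsq xjkbv
Hunk 4: at line 1 remove [axctr] add [oibp,hrfo] -> 7 lines: evhe oibp hrfo vetzk tvg tmbsq xjkbv
Hunk 5: at line 1 remove [hrfo] add [qfid,ftqu] -> 8 lines: evhe oibp qfid ftqu vetzk tvg tmbsq xjkbv
Hunk 6: at line 2 remove [qfid,ftqu,vetzk] add [ktb,yqd,jbfzp] -> 8 lines: evhe oibp ktb yqd jbfzp tvg tmbsq xjkbv
Final line 6: tvg

Answer: tvg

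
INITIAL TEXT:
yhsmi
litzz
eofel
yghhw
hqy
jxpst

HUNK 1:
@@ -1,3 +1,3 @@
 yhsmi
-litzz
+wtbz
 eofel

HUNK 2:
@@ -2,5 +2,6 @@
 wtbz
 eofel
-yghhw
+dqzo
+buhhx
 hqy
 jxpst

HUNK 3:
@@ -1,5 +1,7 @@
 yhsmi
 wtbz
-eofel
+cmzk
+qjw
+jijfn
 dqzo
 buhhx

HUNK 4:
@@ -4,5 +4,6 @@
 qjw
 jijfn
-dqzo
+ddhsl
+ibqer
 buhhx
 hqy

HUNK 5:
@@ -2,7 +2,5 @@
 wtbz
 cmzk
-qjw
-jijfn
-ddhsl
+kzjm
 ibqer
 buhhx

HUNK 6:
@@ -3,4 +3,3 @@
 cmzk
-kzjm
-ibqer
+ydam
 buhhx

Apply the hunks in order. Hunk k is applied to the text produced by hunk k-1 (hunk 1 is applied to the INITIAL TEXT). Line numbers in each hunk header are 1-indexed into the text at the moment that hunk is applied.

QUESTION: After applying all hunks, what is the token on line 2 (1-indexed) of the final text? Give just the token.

Answer: wtbz

Derivation:
Hunk 1: at line 1 remove [litzz] add [wtbz] -> 6 lines: yhsmi wtbz eofel yghhw hqy jxpst
Hunk 2: at line 2 remove [yghhw] add [dqzo,buhhx] -> 7 lines: yhsmi wtbz eofel dqzo buhhx hqy jxpst
Hunk 3: at line 1 remove [eofel] add [cmzk,qjw,jijfn] -> 9 lines: yhsmi wtbz cmzk qjw jijfn dqzo buhhx hqy jxpst
Hunk 4: at line 4 remove [dqzo] add [ddhsl,ibqer] -> 10 lines: yhsmi wtbz cmzk qjw jijfn ddhsl ibqer buhhx hqy jxpst
Hunk 5: at line 2 remove [qjw,jijfn,ddhsl] add [kzjm] -> 8 lines: yhsmi wtbz cmzk kzjm ibqer buhhx hqy jxpst
Hunk 6: at line 3 remove [kzjm,ibqer] add [ydam] -> 7 lines: yhsmi wtbz cmzk ydam buhhx hqy jxpst
Final line 2: wtbz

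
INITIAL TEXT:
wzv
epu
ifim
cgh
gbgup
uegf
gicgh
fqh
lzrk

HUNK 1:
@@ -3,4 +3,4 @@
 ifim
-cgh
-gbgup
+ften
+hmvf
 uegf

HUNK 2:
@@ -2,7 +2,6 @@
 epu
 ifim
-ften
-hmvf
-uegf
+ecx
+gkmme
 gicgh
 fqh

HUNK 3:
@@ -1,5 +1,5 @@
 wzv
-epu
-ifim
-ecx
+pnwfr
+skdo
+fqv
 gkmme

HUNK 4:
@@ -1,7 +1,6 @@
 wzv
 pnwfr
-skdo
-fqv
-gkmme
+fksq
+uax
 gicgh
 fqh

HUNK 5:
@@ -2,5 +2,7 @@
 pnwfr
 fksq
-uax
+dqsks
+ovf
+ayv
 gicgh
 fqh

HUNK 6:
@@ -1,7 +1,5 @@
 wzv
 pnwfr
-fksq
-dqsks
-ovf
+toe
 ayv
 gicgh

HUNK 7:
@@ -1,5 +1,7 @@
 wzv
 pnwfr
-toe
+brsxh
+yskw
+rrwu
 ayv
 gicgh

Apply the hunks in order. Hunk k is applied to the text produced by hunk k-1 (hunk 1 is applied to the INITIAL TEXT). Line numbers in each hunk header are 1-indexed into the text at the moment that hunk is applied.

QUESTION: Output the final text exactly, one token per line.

Answer: wzv
pnwfr
brsxh
yskw
rrwu
ayv
gicgh
fqh
lzrk

Derivation:
Hunk 1: at line 3 remove [cgh,gbgup] add [ften,hmvf] -> 9 lines: wzv epu ifim ften hmvf uegf gicgh fqh lzrk
Hunk 2: at line 2 remove [ften,hmvf,uegf] add [ecx,gkmme] -> 8 lines: wzv epu ifim ecx gkmme gicgh fqh lzrk
Hunk 3: at line 1 remove [epu,ifim,ecx] add [pnwfr,skdo,fqv] -> 8 lines: wzv pnwfr skdo fqv gkmme gicgh fqh lzrk
Hunk 4: at line 1 remove [skdo,fqv,gkmme] add [fksq,uax] -> 7 lines: wzv pnwfr fksq uax gicgh fqh lzrk
Hunk 5: at line 2 remove [uax] add [dqsks,ovf,ayv] -> 9 lines: wzv pnwfr fksq dqsks ovf ayv gicgh fqh lzrk
Hunk 6: at line 1 remove [fksq,dqsks,ovf] add [toe] -> 7 lines: wzv pnwfr toe ayv gicgh fqh lzrk
Hunk 7: at line 1 remove [toe] add [brsxh,yskw,rrwu] -> 9 lines: wzv pnwfr brsxh yskw rrwu ayv gicgh fqh lzrk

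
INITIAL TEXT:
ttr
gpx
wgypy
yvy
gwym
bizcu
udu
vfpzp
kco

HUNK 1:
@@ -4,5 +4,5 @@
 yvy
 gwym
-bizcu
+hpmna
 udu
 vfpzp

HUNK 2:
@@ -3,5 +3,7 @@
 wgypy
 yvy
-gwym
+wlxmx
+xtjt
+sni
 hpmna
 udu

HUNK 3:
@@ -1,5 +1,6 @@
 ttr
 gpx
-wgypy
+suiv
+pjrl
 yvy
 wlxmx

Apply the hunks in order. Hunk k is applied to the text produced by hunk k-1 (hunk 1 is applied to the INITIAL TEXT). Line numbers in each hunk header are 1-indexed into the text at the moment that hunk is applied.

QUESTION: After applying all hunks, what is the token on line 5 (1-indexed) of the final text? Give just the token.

Hunk 1: at line 4 remove [bizcu] add [hpmna] -> 9 lines: ttr gpx wgypy yvy gwym hpmna udu vfpzp kco
Hunk 2: at line 3 remove [gwym] add [wlxmx,xtjt,sni] -> 11 lines: ttr gpx wgypy yvy wlxmx xtjt sni hpmna udu vfpzp kco
Hunk 3: at line 1 remove [wgypy] add [suiv,pjrl] -> 12 lines: ttr gpx suiv pjrl yvy wlxmx xtjt sni hpmna udu vfpzp kco
Final line 5: yvy

Answer: yvy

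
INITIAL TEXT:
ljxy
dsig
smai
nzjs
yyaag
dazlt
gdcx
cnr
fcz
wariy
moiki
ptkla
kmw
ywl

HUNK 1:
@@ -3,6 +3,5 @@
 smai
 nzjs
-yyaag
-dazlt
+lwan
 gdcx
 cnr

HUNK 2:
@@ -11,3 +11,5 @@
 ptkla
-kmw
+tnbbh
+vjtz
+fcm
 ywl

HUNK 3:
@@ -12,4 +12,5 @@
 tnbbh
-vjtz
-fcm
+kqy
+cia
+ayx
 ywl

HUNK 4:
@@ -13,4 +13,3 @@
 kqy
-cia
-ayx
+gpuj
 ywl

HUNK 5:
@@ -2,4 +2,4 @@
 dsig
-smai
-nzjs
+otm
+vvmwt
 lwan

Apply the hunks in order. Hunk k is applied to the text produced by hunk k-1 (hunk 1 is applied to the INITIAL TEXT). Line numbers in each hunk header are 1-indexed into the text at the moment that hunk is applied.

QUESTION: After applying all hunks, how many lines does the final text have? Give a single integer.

Answer: 15

Derivation:
Hunk 1: at line 3 remove [yyaag,dazlt] add [lwan] -> 13 lines: ljxy dsig smai nzjs lwan gdcx cnr fcz wariy moiki ptkla kmw ywl
Hunk 2: at line 11 remove [kmw] add [tnbbh,vjtz,fcm] -> 15 lines: ljxy dsig smai nzjs lwan gdcx cnr fcz wariy moiki ptkla tnbbh vjtz fcm ywl
Hunk 3: at line 12 remove [vjtz,fcm] add [kqy,cia,ayx] -> 16 lines: ljxy dsig smai nzjs lwan gdcx cnr fcz wariy moiki ptkla tnbbh kqy cia ayx ywl
Hunk 4: at line 13 remove [cia,ayx] add [gpuj] -> 15 lines: ljxy dsig smai nzjs lwan gdcx cnr fcz wariy moiki ptkla tnbbh kqy gpuj ywl
Hunk 5: at line 2 remove [smai,nzjs] add [otm,vvmwt] -> 15 lines: ljxy dsig otm vvmwt lwan gdcx cnr fcz wariy moiki ptkla tnbbh kqy gpuj ywl
Final line count: 15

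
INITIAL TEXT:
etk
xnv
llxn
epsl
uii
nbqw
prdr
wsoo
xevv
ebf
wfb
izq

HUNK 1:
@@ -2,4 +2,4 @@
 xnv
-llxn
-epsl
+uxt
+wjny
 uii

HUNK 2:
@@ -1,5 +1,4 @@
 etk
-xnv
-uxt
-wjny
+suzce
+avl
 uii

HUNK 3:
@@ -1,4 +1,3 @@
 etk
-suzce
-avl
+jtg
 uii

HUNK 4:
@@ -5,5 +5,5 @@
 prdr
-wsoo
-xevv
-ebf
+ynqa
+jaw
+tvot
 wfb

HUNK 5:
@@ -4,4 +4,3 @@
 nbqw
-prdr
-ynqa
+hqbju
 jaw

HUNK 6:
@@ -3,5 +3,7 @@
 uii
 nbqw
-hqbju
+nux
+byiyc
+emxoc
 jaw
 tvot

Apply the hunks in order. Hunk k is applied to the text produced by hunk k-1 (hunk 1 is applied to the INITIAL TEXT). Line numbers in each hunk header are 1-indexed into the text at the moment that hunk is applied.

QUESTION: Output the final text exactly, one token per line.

Hunk 1: at line 2 remove [llxn,epsl] add [uxt,wjny] -> 12 lines: etk xnv uxt wjny uii nbqw prdr wsoo xevv ebf wfb izq
Hunk 2: at line 1 remove [xnv,uxt,wjny] add [suzce,avl] -> 11 lines: etk suzce avl uii nbqw prdr wsoo xevv ebf wfb izq
Hunk 3: at line 1 remove [suzce,avl] add [jtg] -> 10 lines: etk jtg uii nbqw prdr wsoo xevv ebf wfb izq
Hunk 4: at line 5 remove [wsoo,xevv,ebf] add [ynqa,jaw,tvot] -> 10 lines: etk jtg uii nbqw prdr ynqa jaw tvot wfb izq
Hunk 5: at line 4 remove [prdr,ynqa] add [hqbju] -> 9 lines: etk jtg uii nbqw hqbju jaw tvot wfb izq
Hunk 6: at line 3 remove [hqbju] add [nux,byiyc,emxoc] -> 11 lines: etk jtg uii nbqw nux byiyc emxoc jaw tvot wfb izq

Answer: etk
jtg
uii
nbqw
nux
byiyc
emxoc
jaw
tvot
wfb
izq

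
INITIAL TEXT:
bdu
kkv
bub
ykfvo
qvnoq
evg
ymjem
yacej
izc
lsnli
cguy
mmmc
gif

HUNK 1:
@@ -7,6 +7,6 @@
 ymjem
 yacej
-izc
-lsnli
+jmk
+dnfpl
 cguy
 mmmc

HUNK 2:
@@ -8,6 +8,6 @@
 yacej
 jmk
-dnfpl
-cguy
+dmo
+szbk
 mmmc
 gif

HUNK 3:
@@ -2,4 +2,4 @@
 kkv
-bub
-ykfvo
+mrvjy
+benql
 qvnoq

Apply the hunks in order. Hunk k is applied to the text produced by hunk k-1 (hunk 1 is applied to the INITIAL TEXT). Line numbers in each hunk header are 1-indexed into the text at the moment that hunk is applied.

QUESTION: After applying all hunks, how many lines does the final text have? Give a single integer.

Answer: 13

Derivation:
Hunk 1: at line 7 remove [izc,lsnli] add [jmk,dnfpl] -> 13 lines: bdu kkv bub ykfvo qvnoq evg ymjem yacej jmk dnfpl cguy mmmc gif
Hunk 2: at line 8 remove [dnfpl,cguy] add [dmo,szbk] -> 13 lines: bdu kkv bub ykfvo qvnoq evg ymjem yacej jmk dmo szbk mmmc gif
Hunk 3: at line 2 remove [bub,ykfvo] add [mrvjy,benql] -> 13 lines: bdu kkv mrvjy benql qvnoq evg ymjem yacej jmk dmo szbk mmmc gif
Final line count: 13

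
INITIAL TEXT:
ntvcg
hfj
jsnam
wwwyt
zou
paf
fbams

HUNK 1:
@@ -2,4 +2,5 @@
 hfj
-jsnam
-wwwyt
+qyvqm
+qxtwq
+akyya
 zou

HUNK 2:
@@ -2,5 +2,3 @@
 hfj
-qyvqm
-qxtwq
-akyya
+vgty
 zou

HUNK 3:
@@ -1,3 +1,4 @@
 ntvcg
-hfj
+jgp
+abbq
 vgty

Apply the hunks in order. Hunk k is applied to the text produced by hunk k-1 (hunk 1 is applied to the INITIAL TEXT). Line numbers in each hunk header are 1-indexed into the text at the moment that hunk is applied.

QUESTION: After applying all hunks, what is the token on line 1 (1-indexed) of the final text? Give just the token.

Hunk 1: at line 2 remove [jsnam,wwwyt] add [qyvqm,qxtwq,akyya] -> 8 lines: ntvcg hfj qyvqm qxtwq akyya zou paf fbams
Hunk 2: at line 2 remove [qyvqm,qxtwq,akyya] add [vgty] -> 6 lines: ntvcg hfj vgty zou paf fbams
Hunk 3: at line 1 remove [hfj] add [jgp,abbq] -> 7 lines: ntvcg jgp abbq vgty zou paf fbams
Final line 1: ntvcg

Answer: ntvcg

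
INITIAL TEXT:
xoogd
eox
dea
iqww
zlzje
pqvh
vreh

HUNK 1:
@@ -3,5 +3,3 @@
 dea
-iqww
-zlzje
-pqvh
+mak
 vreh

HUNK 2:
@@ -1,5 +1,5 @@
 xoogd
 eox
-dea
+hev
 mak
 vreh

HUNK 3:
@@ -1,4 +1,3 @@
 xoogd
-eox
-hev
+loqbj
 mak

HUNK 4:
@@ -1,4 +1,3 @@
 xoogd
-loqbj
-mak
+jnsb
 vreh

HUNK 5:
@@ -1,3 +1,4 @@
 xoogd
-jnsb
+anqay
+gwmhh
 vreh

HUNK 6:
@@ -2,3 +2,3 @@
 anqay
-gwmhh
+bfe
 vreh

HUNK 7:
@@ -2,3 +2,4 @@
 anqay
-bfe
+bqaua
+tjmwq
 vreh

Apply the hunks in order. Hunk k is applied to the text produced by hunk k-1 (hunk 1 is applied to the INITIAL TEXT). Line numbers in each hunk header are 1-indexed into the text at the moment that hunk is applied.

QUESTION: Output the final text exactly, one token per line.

Answer: xoogd
anqay
bqaua
tjmwq
vreh

Derivation:
Hunk 1: at line 3 remove [iqww,zlzje,pqvh] add [mak] -> 5 lines: xoogd eox dea mak vreh
Hunk 2: at line 1 remove [dea] add [hev] -> 5 lines: xoogd eox hev mak vreh
Hunk 3: at line 1 remove [eox,hev] add [loqbj] -> 4 lines: xoogd loqbj mak vreh
Hunk 4: at line 1 remove [loqbj,mak] add [jnsb] -> 3 lines: xoogd jnsb vreh
Hunk 5: at line 1 remove [jnsb] add [anqay,gwmhh] -> 4 lines: xoogd anqay gwmhh vreh
Hunk 6: at line 2 remove [gwmhh] add [bfe] -> 4 lines: xoogd anqay bfe vreh
Hunk 7: at line 2 remove [bfe] add [bqaua,tjmwq] -> 5 lines: xoogd anqay bqaua tjmwq vreh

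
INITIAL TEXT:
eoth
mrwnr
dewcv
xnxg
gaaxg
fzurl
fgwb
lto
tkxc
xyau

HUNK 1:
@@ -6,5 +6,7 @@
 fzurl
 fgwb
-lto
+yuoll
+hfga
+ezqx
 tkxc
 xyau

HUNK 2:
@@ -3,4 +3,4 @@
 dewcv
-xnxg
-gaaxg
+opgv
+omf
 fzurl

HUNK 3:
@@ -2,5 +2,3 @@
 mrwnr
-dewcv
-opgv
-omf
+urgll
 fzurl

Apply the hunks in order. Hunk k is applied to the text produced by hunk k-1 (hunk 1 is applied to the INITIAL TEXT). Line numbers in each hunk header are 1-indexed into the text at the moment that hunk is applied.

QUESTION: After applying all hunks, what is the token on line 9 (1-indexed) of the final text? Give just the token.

Answer: tkxc

Derivation:
Hunk 1: at line 6 remove [lto] add [yuoll,hfga,ezqx] -> 12 lines: eoth mrwnr dewcv xnxg gaaxg fzurl fgwb yuoll hfga ezqx tkxc xyau
Hunk 2: at line 3 remove [xnxg,gaaxg] add [opgv,omf] -> 12 lines: eoth mrwnr dewcv opgv omf fzurl fgwb yuoll hfga ezqx tkxc xyau
Hunk 3: at line 2 remove [dewcv,opgv,omf] add [urgll] -> 10 lines: eoth mrwnr urgll fzurl fgwb yuoll hfga ezqx tkxc xyau
Final line 9: tkxc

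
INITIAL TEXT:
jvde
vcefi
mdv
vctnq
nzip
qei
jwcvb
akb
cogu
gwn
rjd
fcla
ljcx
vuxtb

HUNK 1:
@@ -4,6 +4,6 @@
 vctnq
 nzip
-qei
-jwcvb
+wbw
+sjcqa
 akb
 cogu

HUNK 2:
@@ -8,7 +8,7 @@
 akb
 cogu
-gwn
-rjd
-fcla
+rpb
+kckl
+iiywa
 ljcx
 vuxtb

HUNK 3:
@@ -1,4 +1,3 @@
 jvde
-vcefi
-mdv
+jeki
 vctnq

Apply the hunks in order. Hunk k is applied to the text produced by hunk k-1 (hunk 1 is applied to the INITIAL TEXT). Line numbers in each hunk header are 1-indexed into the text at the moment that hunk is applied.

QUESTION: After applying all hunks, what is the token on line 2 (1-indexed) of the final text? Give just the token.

Hunk 1: at line 4 remove [qei,jwcvb] add [wbw,sjcqa] -> 14 lines: jvde vcefi mdv vctnq nzip wbw sjcqa akb cogu gwn rjd fcla ljcx vuxtb
Hunk 2: at line 8 remove [gwn,rjd,fcla] add [rpb,kckl,iiywa] -> 14 lines: jvde vcefi mdv vctnq nzip wbw sjcqa akb cogu rpb kckl iiywa ljcx vuxtb
Hunk 3: at line 1 remove [vcefi,mdv] add [jeki] -> 13 lines: jvde jeki vctnq nzip wbw sjcqa akb cogu rpb kckl iiywa ljcx vuxtb
Final line 2: jeki

Answer: jeki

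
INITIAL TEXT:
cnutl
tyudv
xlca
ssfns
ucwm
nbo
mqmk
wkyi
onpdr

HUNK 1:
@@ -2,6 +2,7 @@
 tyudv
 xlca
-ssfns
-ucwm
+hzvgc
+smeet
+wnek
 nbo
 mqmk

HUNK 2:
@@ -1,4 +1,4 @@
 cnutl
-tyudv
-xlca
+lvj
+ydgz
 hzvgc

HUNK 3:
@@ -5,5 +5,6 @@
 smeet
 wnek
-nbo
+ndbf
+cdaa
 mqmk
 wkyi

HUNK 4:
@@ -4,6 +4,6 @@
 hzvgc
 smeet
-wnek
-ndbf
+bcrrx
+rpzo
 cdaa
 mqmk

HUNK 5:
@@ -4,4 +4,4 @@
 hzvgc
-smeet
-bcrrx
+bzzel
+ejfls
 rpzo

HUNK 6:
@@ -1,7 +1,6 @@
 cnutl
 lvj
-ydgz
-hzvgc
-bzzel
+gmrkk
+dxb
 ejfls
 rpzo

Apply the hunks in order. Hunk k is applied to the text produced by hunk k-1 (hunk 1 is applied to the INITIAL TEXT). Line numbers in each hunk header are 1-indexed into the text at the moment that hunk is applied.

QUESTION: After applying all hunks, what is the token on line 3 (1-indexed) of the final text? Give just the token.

Hunk 1: at line 2 remove [ssfns,ucwm] add [hzvgc,smeet,wnek] -> 10 lines: cnutl tyudv xlca hzvgc smeet wnek nbo mqmk wkyi onpdr
Hunk 2: at line 1 remove [tyudv,xlca] add [lvj,ydgz] -> 10 lines: cnutl lvj ydgz hzvgc smeet wnek nbo mqmk wkyi onpdr
Hunk 3: at line 5 remove [nbo] add [ndbf,cdaa] -> 11 lines: cnutl lvj ydgz hzvgc smeet wnek ndbf cdaa mqmk wkyi onpdr
Hunk 4: at line 4 remove [wnek,ndbf] add [bcrrx,rpzo] -> 11 lines: cnutl lvj ydgz hzvgc smeet bcrrx rpzo cdaa mqmk wkyi onpdr
Hunk 5: at line 4 remove [smeet,bcrrx] add [bzzel,ejfls] -> 11 lines: cnutl lvj ydgz hzvgc bzzel ejfls rpzo cdaa mqmk wkyi onpdr
Hunk 6: at line 1 remove [ydgz,hzvgc,bzzel] add [gmrkk,dxb] -> 10 lines: cnutl lvj gmrkk dxb ejfls rpzo cdaa mqmk wkyi onpdr
Final line 3: gmrkk

Answer: gmrkk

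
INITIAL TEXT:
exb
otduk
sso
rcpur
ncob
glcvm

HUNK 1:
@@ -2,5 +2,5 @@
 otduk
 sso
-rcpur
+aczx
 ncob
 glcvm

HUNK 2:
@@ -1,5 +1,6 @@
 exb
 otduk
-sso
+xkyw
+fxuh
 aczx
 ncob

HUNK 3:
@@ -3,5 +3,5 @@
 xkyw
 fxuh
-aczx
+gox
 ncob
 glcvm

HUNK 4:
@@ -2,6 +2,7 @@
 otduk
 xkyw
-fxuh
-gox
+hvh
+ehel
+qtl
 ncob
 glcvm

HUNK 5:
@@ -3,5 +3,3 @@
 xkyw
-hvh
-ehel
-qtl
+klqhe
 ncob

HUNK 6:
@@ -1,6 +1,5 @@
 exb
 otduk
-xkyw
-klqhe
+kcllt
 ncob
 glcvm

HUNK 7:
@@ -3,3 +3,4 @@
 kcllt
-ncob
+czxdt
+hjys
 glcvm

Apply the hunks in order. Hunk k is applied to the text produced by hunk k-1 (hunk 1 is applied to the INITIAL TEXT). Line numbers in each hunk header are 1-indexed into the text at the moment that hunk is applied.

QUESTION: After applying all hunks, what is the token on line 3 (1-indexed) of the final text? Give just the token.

Hunk 1: at line 2 remove [rcpur] add [aczx] -> 6 lines: exb otduk sso aczx ncob glcvm
Hunk 2: at line 1 remove [sso] add [xkyw,fxuh] -> 7 lines: exb otduk xkyw fxuh aczx ncob glcvm
Hunk 3: at line 3 remove [aczx] add [gox] -> 7 lines: exb otduk xkyw fxuh gox ncob glcvm
Hunk 4: at line 2 remove [fxuh,gox] add [hvh,ehel,qtl] -> 8 lines: exb otduk xkyw hvh ehel qtl ncob glcvm
Hunk 5: at line 3 remove [hvh,ehel,qtl] add [klqhe] -> 6 lines: exb otduk xkyw klqhe ncob glcvm
Hunk 6: at line 1 remove [xkyw,klqhe] add [kcllt] -> 5 lines: exb otduk kcllt ncob glcvm
Hunk 7: at line 3 remove [ncob] add [czxdt,hjys] -> 6 lines: exb otduk kcllt czxdt hjys glcvm
Final line 3: kcllt

Answer: kcllt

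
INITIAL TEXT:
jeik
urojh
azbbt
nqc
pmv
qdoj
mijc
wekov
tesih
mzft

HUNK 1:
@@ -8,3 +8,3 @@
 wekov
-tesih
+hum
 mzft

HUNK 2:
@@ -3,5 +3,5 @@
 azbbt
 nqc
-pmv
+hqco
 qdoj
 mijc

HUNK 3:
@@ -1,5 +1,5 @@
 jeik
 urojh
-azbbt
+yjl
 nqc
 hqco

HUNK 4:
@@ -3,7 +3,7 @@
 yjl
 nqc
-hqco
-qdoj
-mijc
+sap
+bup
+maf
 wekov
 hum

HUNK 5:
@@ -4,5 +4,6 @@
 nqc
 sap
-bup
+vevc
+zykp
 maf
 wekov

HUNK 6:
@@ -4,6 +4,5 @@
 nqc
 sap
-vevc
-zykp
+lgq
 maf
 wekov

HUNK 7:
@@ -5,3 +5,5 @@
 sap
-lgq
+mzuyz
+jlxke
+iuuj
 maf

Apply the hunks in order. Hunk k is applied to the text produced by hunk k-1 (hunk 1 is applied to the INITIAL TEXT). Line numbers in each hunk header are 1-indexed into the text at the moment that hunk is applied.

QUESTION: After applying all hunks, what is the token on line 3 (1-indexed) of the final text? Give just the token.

Answer: yjl

Derivation:
Hunk 1: at line 8 remove [tesih] add [hum] -> 10 lines: jeik urojh azbbt nqc pmv qdoj mijc wekov hum mzft
Hunk 2: at line 3 remove [pmv] add [hqco] -> 10 lines: jeik urojh azbbt nqc hqco qdoj mijc wekov hum mzft
Hunk 3: at line 1 remove [azbbt] add [yjl] -> 10 lines: jeik urojh yjl nqc hqco qdoj mijc wekov hum mzft
Hunk 4: at line 3 remove [hqco,qdoj,mijc] add [sap,bup,maf] -> 10 lines: jeik urojh yjl nqc sap bup maf wekov hum mzft
Hunk 5: at line 4 remove [bup] add [vevc,zykp] -> 11 lines: jeik urojh yjl nqc sap vevc zykp maf wekov hum mzft
Hunk 6: at line 4 remove [vevc,zykp] add [lgq] -> 10 lines: jeik urojh yjl nqc sap lgq maf wekov hum mzft
Hunk 7: at line 5 remove [lgq] add [mzuyz,jlxke,iuuj] -> 12 lines: jeik urojh yjl nqc sap mzuyz jlxke iuuj maf wekov hum mzft
Final line 3: yjl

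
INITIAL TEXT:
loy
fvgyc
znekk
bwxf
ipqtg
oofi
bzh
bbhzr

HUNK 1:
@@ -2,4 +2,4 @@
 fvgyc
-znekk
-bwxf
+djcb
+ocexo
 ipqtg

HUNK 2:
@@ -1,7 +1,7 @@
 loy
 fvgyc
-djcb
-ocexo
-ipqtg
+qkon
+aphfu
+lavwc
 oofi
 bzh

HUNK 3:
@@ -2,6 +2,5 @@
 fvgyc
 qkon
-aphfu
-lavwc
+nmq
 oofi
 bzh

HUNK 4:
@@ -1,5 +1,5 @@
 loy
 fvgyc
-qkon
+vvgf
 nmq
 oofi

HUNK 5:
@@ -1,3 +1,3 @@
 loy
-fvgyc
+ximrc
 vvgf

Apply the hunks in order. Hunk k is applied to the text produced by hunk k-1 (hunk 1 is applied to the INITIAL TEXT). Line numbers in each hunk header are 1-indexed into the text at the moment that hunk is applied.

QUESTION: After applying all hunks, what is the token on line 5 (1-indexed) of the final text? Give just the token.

Answer: oofi

Derivation:
Hunk 1: at line 2 remove [znekk,bwxf] add [djcb,ocexo] -> 8 lines: loy fvgyc djcb ocexo ipqtg oofi bzh bbhzr
Hunk 2: at line 1 remove [djcb,ocexo,ipqtg] add [qkon,aphfu,lavwc] -> 8 lines: loy fvgyc qkon aphfu lavwc oofi bzh bbhzr
Hunk 3: at line 2 remove [aphfu,lavwc] add [nmq] -> 7 lines: loy fvgyc qkon nmq oofi bzh bbhzr
Hunk 4: at line 1 remove [qkon] add [vvgf] -> 7 lines: loy fvgyc vvgf nmq oofi bzh bbhzr
Hunk 5: at line 1 remove [fvgyc] add [ximrc] -> 7 lines: loy ximrc vvgf nmq oofi bzh bbhzr
Final line 5: oofi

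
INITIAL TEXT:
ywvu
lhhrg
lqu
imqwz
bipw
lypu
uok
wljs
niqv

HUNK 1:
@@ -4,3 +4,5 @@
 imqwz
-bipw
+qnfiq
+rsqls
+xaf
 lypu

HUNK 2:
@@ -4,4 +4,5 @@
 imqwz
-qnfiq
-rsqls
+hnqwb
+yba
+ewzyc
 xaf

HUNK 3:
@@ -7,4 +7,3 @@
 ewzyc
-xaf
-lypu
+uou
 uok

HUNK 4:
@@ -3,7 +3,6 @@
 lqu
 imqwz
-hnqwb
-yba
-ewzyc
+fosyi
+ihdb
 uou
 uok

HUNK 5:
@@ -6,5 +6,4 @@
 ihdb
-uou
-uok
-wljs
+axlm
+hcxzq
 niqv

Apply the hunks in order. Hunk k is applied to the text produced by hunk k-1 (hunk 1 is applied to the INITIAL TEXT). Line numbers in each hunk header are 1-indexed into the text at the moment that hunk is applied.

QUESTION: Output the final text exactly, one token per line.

Hunk 1: at line 4 remove [bipw] add [qnfiq,rsqls,xaf] -> 11 lines: ywvu lhhrg lqu imqwz qnfiq rsqls xaf lypu uok wljs niqv
Hunk 2: at line 4 remove [qnfiq,rsqls] add [hnqwb,yba,ewzyc] -> 12 lines: ywvu lhhrg lqu imqwz hnqwb yba ewzyc xaf lypu uok wljs niqv
Hunk 3: at line 7 remove [xaf,lypu] add [uou] -> 11 lines: ywvu lhhrg lqu imqwz hnqwb yba ewzyc uou uok wljs niqv
Hunk 4: at line 3 remove [hnqwb,yba,ewzyc] add [fosyi,ihdb] -> 10 lines: ywvu lhhrg lqu imqwz fosyi ihdb uou uok wljs niqv
Hunk 5: at line 6 remove [uou,uok,wljs] add [axlm,hcxzq] -> 9 lines: ywvu lhhrg lqu imqwz fosyi ihdb axlm hcxzq niqv

Answer: ywvu
lhhrg
lqu
imqwz
fosyi
ihdb
axlm
hcxzq
niqv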